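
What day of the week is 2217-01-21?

Tuesday

Doomsday rule: the anchor day for the 2200s is Friday. For year 17: 17÷12 = 1 r 5, and 5÷4 = 1, so 1+5+1 = 7.
Friday + 7 ≡ Friday — that's 2217's doomsday.
In January the doomsday date is Jan 3 (2217 is not a leap year).
Jan 21 is 18 days after Jan 3; 18 mod 7 = 4, so Friday + 4 = Tuesday.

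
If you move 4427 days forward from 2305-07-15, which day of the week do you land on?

Tuesday

First find the weekday of Jul 15, 2305. Doomsday rule: the anchor day for the 2300s is Wednesday. For year 05: 5÷12 = 0 r 5, and 5÷4 = 1, so 0+5+1 = 6.
Wednesday + 6 ≡ Tuesday — that's 2305's doomsday.
In July the doomsday date is Jul 11.
Jul 15 is 4 days after Jul 11; 4 mod 7 = 4, so Tuesday + 4 = Saturday.
4427 mod 7 = 3, so 4427 days after a Saturday is Saturday + 3 = Tuesday.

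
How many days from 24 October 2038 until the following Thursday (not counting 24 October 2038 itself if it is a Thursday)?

4

Oct 24, 2038 is a Sunday.
From Sunday to the next Thursday is 4 days.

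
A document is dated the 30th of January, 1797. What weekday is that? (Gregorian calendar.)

Monday

Doomsday rule: the anchor day for the 1700s is Sunday. For year 97: 97÷12 = 8 r 1, and 1÷4 = 0, so 8+1+0 = 9.
Sunday + 9 ≡ Tuesday — that's 1797's doomsday.
In January the doomsday date is Jan 3 (1797 is not a leap year).
Jan 30 is 27 days after Jan 3; 27 mod 7 = 6, so Tuesday + 6 = Monday.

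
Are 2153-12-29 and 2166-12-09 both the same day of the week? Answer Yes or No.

From Dec 29, 2153 to Dec 9, 2166 is 4728 days.
4728 mod 7 = 3, so they are different weekdays.
(Dec 29, 2153 is a Saturday; Dec 9, 2166 is a Tuesday.)

No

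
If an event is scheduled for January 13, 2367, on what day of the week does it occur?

Friday

Doomsday rule: the anchor day for the 2300s is Wednesday. For year 67: 67÷12 = 5 r 7, and 7÷4 = 1, so 5+7+1 = 13.
Wednesday + 13 ≡ Tuesday — that's 2367's doomsday.
In January the doomsday date is Jan 3 (2367 is not a leap year).
Jan 13 is 10 days after Jan 3; 10 mod 7 = 3, so Tuesday + 3 = Friday.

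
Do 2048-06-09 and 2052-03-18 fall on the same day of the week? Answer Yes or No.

From Jun 9, 2048 to Mar 18, 2052 is 1378 days.
1378 mod 7 = 6, so they are different weekdays.
(Jun 9, 2048 is a Tuesday; Mar 18, 2052 is a Monday.)

No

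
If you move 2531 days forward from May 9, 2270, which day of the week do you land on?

First find the weekday of May 9, 2270. Doomsday rule: the anchor day for the 2200s is Friday. For year 70: 70÷12 = 5 r 10, and 10÷4 = 2, so 5+10+2 = 17.
Friday + 17 ≡ Monday — that's 2270's doomsday.
In May the doomsday date is May 9.
May 9 is the doomsday itself: Monday.
2531 mod 7 = 4, so 2531 days after a Monday is Monday + 4 = Friday.

Friday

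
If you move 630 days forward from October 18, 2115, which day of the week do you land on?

First find the weekday of Oct 18, 2115. Doomsday rule: the anchor day for the 2100s is Sunday. For year 15: 15÷12 = 1 r 3, and 3÷4 = 0, so 1+3+0 = 4.
Sunday + 4 ≡ Thursday — that's 2115's doomsday.
In October the doomsday date is Oct 10.
Oct 18 is 8 days after Oct 10; 8 mod 7 = 1, so Thursday + 1 = Friday.
630 mod 7 = 0, so 630 days after a Friday is Friday + 0 = Friday.

Friday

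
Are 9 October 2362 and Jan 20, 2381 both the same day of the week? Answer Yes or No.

From Oct 9, 2362 to Jan 20, 2381 is 6678 days.
6678 mod 7 = 0, so they are the same weekday.
(Oct 9, 2362 is a Tuesday; Jan 20, 2381 is a Tuesday.)

Yes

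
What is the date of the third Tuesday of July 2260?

July 17, 2260

July 1, 2260 is a Sunday.
The first Tuesday is therefore July 3 (2 days later).
The third Tuesday is 3 + 2×7 = July 17.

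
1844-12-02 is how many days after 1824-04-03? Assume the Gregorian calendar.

7548

Apr 3, 1824 → Apr 3, 1825: 365 days.
Apr 3, 1825 → Apr 3, 1826: 365 days.
Apr 3, 1826 → Apr 3, 1827: 365 days.
Apr 3, 1827 → Apr 3, 1828: 366 days (Feb 29, 1828 is in that span).
Apr 3, 1828 → Apr 3, 1829: 365 days.
Apr 3, 1829 → Apr 3, 1830: 365 days.
Apr 3, 1830 → Apr 3, 1831: 365 days.
Apr 3, 1831 → Apr 3, 1832: 366 days (Feb 29, 1832 is in that span).
Apr 3, 1832 → Apr 3, 1833: 365 days.
Apr 3, 1833 → Apr 3, 1834: 365 days.
Apr 3, 1834 → Apr 3, 1835: 365 days.
Apr 3, 1835 → Apr 3, 1836: 366 days (Feb 29, 1836 is in that span).
Apr 3, 1836 → Apr 3, 1837: 365 days.
Apr 3, 1837 → Apr 3, 1838: 365 days.
Apr 3, 1838 → Apr 3, 1839: 365 days.
Apr 3, 1839 → Apr 3, 1840: 366 days (Feb 29, 1840 is in that span).
Apr 3, 1840 → Apr 3, 1841: 365 days.
Apr 3, 1841 → Apr 3, 1842: 365 days.
Apr 3, 1842 → Apr 3, 1843: 365 days.
Apr 3, 1843 → Apr 3, 1844: 366 days (Feb 29, 1844 is in that span).
Apr 3, 1844 → May 3, 1844: 30 days (April has 30).
May 3, 1844 → Jun 3, 1844: 31 days (May has 31).
Jun 3, 1844 → Jul 3, 1844: 30 days (June has 30).
Jul 3, 1844 → Aug 3, 1844: 31 days (July has 31).
Aug 3, 1844 → Sep 3, 1844: 31 days (August has 31).
Sep 3, 1844 → Oct 3, 1844: 30 days (September has 30).
Oct 3, 1844 → Nov 3, 1844: 31 days (October has 31).
Nov 3, 1844 → Dec 2, 1844: 29 days.
Total: 7548 days.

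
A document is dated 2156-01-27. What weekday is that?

Tuesday

Doomsday rule: the anchor day for the 2100s is Sunday. For year 56: 56÷12 = 4 r 8, and 8÷4 = 2, so 4+8+2 = 14.
Sunday + 14 ≡ Sunday — that's 2156's doomsday.
In January the doomsday date is Jan 4 (2156 is a leap year (divisible by 4)).
Jan 27 is 23 days after Jan 4; 23 mod 7 = 2, so Sunday + 2 = Tuesday.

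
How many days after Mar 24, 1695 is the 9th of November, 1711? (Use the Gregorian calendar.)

Mar 24, 1695 → Mar 24, 1696: 366 days (Feb 29, 1696 is in that span).
Mar 24, 1696 → Mar 24, 1697: 365 days.
Mar 24, 1697 → Mar 24, 1698: 365 days.
Mar 24, 1698 → Mar 24, 1699: 365 days.
Mar 24, 1699 → Mar 24, 1700: 365 days.
Mar 24, 1700 → Mar 24, 1701: 365 days.
Mar 24, 1701 → Mar 24, 1702: 365 days.
Mar 24, 1702 → Mar 24, 1703: 365 days.
Mar 24, 1703 → Mar 24, 1704: 366 days (Feb 29, 1704 is in that span).
Mar 24, 1704 → Mar 24, 1705: 365 days.
Mar 24, 1705 → Mar 24, 1706: 365 days.
Mar 24, 1706 → Mar 24, 1707: 365 days.
Mar 24, 1707 → Mar 24, 1708: 366 days (Feb 29, 1708 is in that span).
Mar 24, 1708 → Mar 24, 1709: 365 days.
Mar 24, 1709 → Mar 24, 1710: 365 days.
Mar 24, 1710 → Mar 24, 1711: 365 days.
Mar 24, 1711 → Apr 24, 1711: 31 days (March has 31).
Apr 24, 1711 → May 24, 1711: 30 days (April has 30).
May 24, 1711 → Jun 24, 1711: 31 days (May has 31).
Jun 24, 1711 → Jul 24, 1711: 30 days (June has 30).
Jul 24, 1711 → Aug 24, 1711: 31 days (July has 31).
Aug 24, 1711 → Sep 24, 1711: 31 days (August has 31).
Sep 24, 1711 → Oct 24, 1711: 30 days (September has 30).
Oct 24, 1711 → Nov 9, 1711: 16 days.
Total: 6073 days.

6073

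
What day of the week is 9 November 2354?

Doomsday rule: the anchor day for the 2300s is Wednesday. For year 54: 54÷12 = 4 r 6, and 6÷4 = 1, so 4+6+1 = 11.
Wednesday + 11 ≡ Sunday — that's 2354's doomsday.
In November the doomsday date is Nov 7.
Nov 9 is 2 days after Nov 7; 2 mod 7 = 2, so Sunday + 2 = Tuesday.

Tuesday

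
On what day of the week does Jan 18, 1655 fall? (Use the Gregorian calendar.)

Doomsday rule: the anchor day for the 1600s is Tuesday. For year 55: 55÷12 = 4 r 7, and 7÷4 = 1, so 4+7+1 = 12.
Tuesday + 12 ≡ Sunday — that's 1655's doomsday.
In January the doomsday date is Jan 3 (1655 is not a leap year).
Jan 18 is 15 days after Jan 3; 15 mod 7 = 1, so Sunday + 1 = Monday.

Monday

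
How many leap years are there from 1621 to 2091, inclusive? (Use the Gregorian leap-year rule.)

Multiples of 4 in [1621,2091]: 117.
Of those, multiples of 100: 4 (not leap unless ÷400).
Multiples of 400: 1.
Leap years = 117 − 4 + 1 = 114.

114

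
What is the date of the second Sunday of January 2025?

January 12, 2025

January 1, 2025 is a Wednesday.
The first Sunday is therefore January 5 (4 days later).
The second Sunday is 5 + 1×7 = January 12.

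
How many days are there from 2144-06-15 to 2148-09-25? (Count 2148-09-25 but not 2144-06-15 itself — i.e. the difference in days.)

Jun 15, 2144 → Jun 15, 2145: 365 days.
Jun 15, 2145 → Jun 15, 2146: 365 days.
Jun 15, 2146 → Jun 15, 2147: 365 days.
Jun 15, 2147 → Jun 15, 2148: 366 days (Feb 29, 2148 is in that span).
Jun 15, 2148 → Jul 15, 2148: 30 days (June has 30).
Jul 15, 2148 → Aug 15, 2148: 31 days (July has 31).
Aug 15, 2148 → Sep 15, 2148: 31 days (August has 31).
Sep 15, 2148 → Sep 25, 2148: 10 days.
Total: 1563 days.

1563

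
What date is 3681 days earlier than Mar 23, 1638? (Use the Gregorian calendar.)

February 23, 1628

−365 (one year) → Mar 23, 1637 (3316 left).
−365 (one year) → Mar 23, 1636 (2951 left).
−366 (one year; includes Feb 29, 1636) → Mar 23, 1635 (2585 left).
−365 (one year) → Mar 23, 1634 (2220 left).
−365 (one year) → Mar 23, 1633 (1855 left).
−365 (one year) → Mar 23, 1632 (1490 left).
−366 (one year; includes Feb 29, 1632) → Mar 23, 1631 (1124 left).
−365 (one year) → Mar 23, 1630 (759 left).
−365 (one year) → Mar 23, 1629 (394 left).
−23 → Feb 28, 1629 (end of Feb, 28 days; 371 left).
−28 → Jan 31, 1629 (end of Jan, 31 days; 343 left).
−31 → Dec 31, 1628 (end of Dec, 31 days; 312 left).
−31 → Nov 30, 1628 (end of Nov, 30 days; 281 left).
−30 → Oct 31, 1628 (end of Oct, 31 days; 251 left).
−31 → Sep 30, 1628 (end of Sep, 30 days; 220 left).
−30 → Aug 31, 1628 (end of Aug, 31 days; 190 left).
−31 → Jul 31, 1628 (end of Jul, 31 days; 159 left).
−31 → Jun 30, 1628 (end of Jun, 30 days; 128 left).
−30 → May 31, 1628 (end of May, 31 days; 98 left).
−31 → Apr 30, 1628 (end of Apr, 30 days; 67 left).
−30 → Mar 31, 1628 (end of Mar, 31 days; 37 left).
−31 → Feb 29, 1628 (end of Feb, 29 days; 6 left).
−6 → Feb 23, 1628.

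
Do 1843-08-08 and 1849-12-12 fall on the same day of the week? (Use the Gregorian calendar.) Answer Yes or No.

From Aug 8, 1843 to Dec 12, 1849 is 2318 days.
2318 mod 7 = 1, so they are different weekdays.
(Aug 8, 1843 is a Tuesday; Dec 12, 1849 is a Wednesday.)

No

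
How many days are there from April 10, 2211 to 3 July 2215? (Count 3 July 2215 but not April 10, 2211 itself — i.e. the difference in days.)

Apr 10, 2211 → Apr 10, 2212: 366 days (Feb 29, 2212 is in that span).
Apr 10, 2212 → Apr 10, 2213: 365 days.
Apr 10, 2213 → Apr 10, 2214: 365 days.
Apr 10, 2214 → Apr 10, 2215: 365 days.
Apr 10, 2215 → May 10, 2215: 30 days (April has 30).
May 10, 2215 → Jun 10, 2215: 31 days (May has 31).
Jun 10, 2215 → Jul 3, 2215: 23 days.
Total: 1545 days.

1545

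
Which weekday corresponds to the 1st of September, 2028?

Doomsday rule: the anchor day for the 2000s is Tuesday. For year 28: 28÷12 = 2 r 4, and 4÷4 = 1, so 2+4+1 = 7.
Tuesday + 7 ≡ Tuesday — that's 2028's doomsday.
In September the doomsday date is Sep 5.
Sep 1 is 4 days before Sep 5; 4 mod 7 = 4, so Tuesday − 4 = Friday.

Friday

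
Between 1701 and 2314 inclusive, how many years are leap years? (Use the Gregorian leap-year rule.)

148

Multiples of 4 in [1701,2314]: 153.
Of those, multiples of 100: 6 (not leap unless ÷400).
Multiples of 400: 1.
Leap years = 153 − 6 + 1 = 148.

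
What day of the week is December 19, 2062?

Tuesday

Doomsday rule: the anchor day for the 2000s is Tuesday. For year 62: 62÷12 = 5 r 2, and 2÷4 = 0, so 5+2+0 = 7.
Tuesday + 7 ≡ Tuesday — that's 2062's doomsday.
In December the doomsday date is Dec 12.
Dec 19 is 7 days after Dec 12; 7 mod 7 = 0, so Tuesday + 0 = Tuesday.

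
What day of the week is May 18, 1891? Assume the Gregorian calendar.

Doomsday rule: the anchor day for the 1800s is Friday. For year 91: 91÷12 = 7 r 7, and 7÷4 = 1, so 7+7+1 = 15.
Friday + 15 ≡ Saturday — that's 1891's doomsday.
In May the doomsday date is May 9.
May 18 is 9 days after May 9; 9 mod 7 = 2, so Saturday + 2 = Monday.

Monday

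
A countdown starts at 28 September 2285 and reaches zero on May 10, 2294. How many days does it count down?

3146

Sep 28, 2285 → Sep 28, 2286: 365 days.
Sep 28, 2286 → Sep 28, 2287: 365 days.
Sep 28, 2287 → Sep 28, 2288: 366 days (Feb 29, 2288 is in that span).
Sep 28, 2288 → Sep 28, 2289: 365 days.
Sep 28, 2289 → Sep 28, 2290: 365 days.
Sep 28, 2290 → Sep 28, 2291: 365 days.
Sep 28, 2291 → Sep 28, 2292: 366 days (Feb 29, 2292 is in that span).
Sep 28, 2292 → Sep 28, 2293: 365 days.
Sep 28, 2293 → Oct 28, 2293: 30 days (September has 30).
Oct 28, 2293 → Nov 28, 2293: 31 days (October has 31).
Nov 28, 2293 → Dec 28, 2293: 30 days (November has 30).
Dec 28, 2293 → Jan 28, 2294: 31 days (December has 31).
Jan 28, 2294 → Feb 28, 2294: 31 days (January has 31).
Feb 28, 2294 → Mar 28, 2294: 28 days (February has 28).
Mar 28, 2294 → Apr 28, 2294: 31 days (March has 31).
Apr 28, 2294 → May 10, 2294: 12 days.
Total: 3146 days.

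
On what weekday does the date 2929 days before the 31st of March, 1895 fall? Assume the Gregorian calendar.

First find the weekday of Mar 31, 1895. Doomsday rule: the anchor day for the 1800s is Friday. For year 95: 95÷12 = 7 r 11, and 11÷4 = 2, so 7+11+2 = 20.
Friday + 20 ≡ Thursday — that's 1895's doomsday.
In March the doomsday date is Mar 14.
Mar 31 is 17 days after Mar 14; 17 mod 7 = 3, so Thursday + 3 = Sunday.
2929 mod 7 = 3, so 2929 days before a Sunday is Sunday − 3 = Thursday.

Thursday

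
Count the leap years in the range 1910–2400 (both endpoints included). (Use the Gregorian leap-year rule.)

120

Multiples of 4 in [1910,2400]: 123.
Of those, multiples of 100: 5 (not leap unless ÷400).
Multiples of 400: 2.
Leap years = 123 − 5 + 2 = 120.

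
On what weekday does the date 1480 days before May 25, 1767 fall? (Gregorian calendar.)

Friday

First find the weekday of May 25, 1767. Doomsday rule: the anchor day for the 1700s is Sunday. For year 67: 67÷12 = 5 r 7, and 7÷4 = 1, so 5+7+1 = 13.
Sunday + 13 ≡ Saturday — that's 1767's doomsday.
In May the doomsday date is May 9.
May 25 is 16 days after May 9; 16 mod 7 = 2, so Saturday + 2 = Monday.
1480 mod 7 = 3, so 1480 days before a Monday is Monday − 3 = Friday.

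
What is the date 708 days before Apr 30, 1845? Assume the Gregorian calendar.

May 23, 1843

−365 (one year) → Apr 30, 1844 (343 left).
−30 → Mar 31, 1844 (end of Mar, 31 days; 313 left).
−31 → Feb 29, 1844 (end of Feb, 29 days; 282 left).
−29 → Jan 31, 1844 (end of Jan, 31 days; 253 left).
−31 → Dec 31, 1843 (end of Dec, 31 days; 222 left).
−31 → Nov 30, 1843 (end of Nov, 30 days; 191 left).
−30 → Oct 31, 1843 (end of Oct, 31 days; 161 left).
−31 → Sep 30, 1843 (end of Sep, 30 days; 130 left).
−30 → Aug 31, 1843 (end of Aug, 31 days; 100 left).
−31 → Jul 31, 1843 (end of Jul, 31 days; 69 left).
−31 → Jun 30, 1843 (end of Jun, 30 days; 38 left).
−30 → May 31, 1843 (end of May, 31 days; 8 left).
−8 → May 23, 1843.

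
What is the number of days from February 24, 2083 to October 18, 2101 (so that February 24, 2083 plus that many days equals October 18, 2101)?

6810

Feb 24, 2083 → Feb 24, 2084: 365 days.
Feb 24, 2084 → Feb 24, 2085: 366 days (Feb 29, 2084 is in that span).
Feb 24, 2085 → Feb 24, 2086: 365 days.
Feb 24, 2086 → Feb 24, 2087: 365 days.
Feb 24, 2087 → Feb 24, 2088: 365 days.
Feb 24, 2088 → Feb 24, 2089: 366 days (Feb 29, 2088 is in that span).
Feb 24, 2089 → Feb 24, 2090: 365 days.
Feb 24, 2090 → Feb 24, 2091: 365 days.
Feb 24, 2091 → Feb 24, 2092: 365 days.
Feb 24, 2092 → Feb 24, 2093: 366 days (Feb 29, 2092 is in that span).
Feb 24, 2093 → Feb 24, 2094: 365 days.
Feb 24, 2094 → Feb 24, 2095: 365 days.
Feb 24, 2095 → Feb 24, 2096: 365 days.
Feb 24, 2096 → Feb 24, 2097: 366 days (Feb 29, 2096 is in that span).
Feb 24, 2097 → Feb 24, 2098: 365 days.
Feb 24, 2098 → Feb 24, 2099: 365 days.
Feb 24, 2099 → Feb 24, 2100: 365 days.
Feb 24, 2100 → Feb 24, 2101: 365 days.
Feb 24, 2101 → Mar 24, 2101: 28 days (February has 28).
Mar 24, 2101 → Apr 24, 2101: 31 days (March has 31).
Apr 24, 2101 → May 24, 2101: 30 days (April has 30).
May 24, 2101 → Jun 24, 2101: 31 days (May has 31).
Jun 24, 2101 → Jul 24, 2101: 30 days (June has 30).
Jul 24, 2101 → Aug 24, 2101: 31 days (July has 31).
Aug 24, 2101 → Sep 24, 2101: 31 days (August has 31).
Sep 24, 2101 → Oct 18, 2101: 24 days.
Total: 6810 days.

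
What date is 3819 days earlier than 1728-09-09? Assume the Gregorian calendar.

−366 (one year; includes Feb 29, 1728) → Sep 9, 1727 (3453 left).
−365 (one year) → Sep 9, 1726 (3088 left).
−365 (one year) → Sep 9, 1725 (2723 left).
−365 (one year) → Sep 9, 1724 (2358 left).
−366 (one year; includes Feb 29, 1724) → Sep 9, 1723 (1992 left).
−365 (one year) → Sep 9, 1722 (1627 left).
−365 (one year) → Sep 9, 1721 (1262 left).
−365 (one year) → Sep 9, 1720 (897 left).
−366 (one year; includes Feb 29, 1720) → Sep 9, 1719 (531 left).
−365 (one year) → Sep 9, 1718 (166 left).
−9 → Aug 31, 1718 (end of Aug, 31 days; 157 left).
−31 → Jul 31, 1718 (end of Jul, 31 days; 126 left).
−31 → Jun 30, 1718 (end of Jun, 30 days; 95 left).
−30 → May 31, 1718 (end of May, 31 days; 65 left).
−31 → Apr 30, 1718 (end of Apr, 30 days; 34 left).
−30 → Mar 31, 1718 (end of Mar, 31 days; 4 left).
−4 → Mar 27, 1718.

March 27, 1718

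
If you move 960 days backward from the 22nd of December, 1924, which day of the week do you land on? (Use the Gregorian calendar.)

Dec 22, 1924 is a Monday.
960 mod 7 = 1, so 960 days before a Monday is Monday − 1 = Sunday.

Sunday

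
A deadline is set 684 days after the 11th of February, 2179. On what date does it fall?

December 26, 2180

+365 (one year) → Feb 11, 2180 (319 left).
Feb has 29 days: +19 → Mar 1, 2180 (300 left).
Mar has 31 days: +31 → Apr 1, 2180 (269 left).
Apr has 30 days: +30 → May 1, 2180 (239 left).
May has 31 days: +31 → Jun 1, 2180 (208 left).
Jun has 30 days: +30 → Jul 1, 2180 (178 left).
Jul has 31 days: +31 → Aug 1, 2180 (147 left).
Aug has 31 days: +31 → Sep 1, 2180 (116 left).
Sep has 30 days: +30 → Oct 1, 2180 (86 left).
Oct has 31 days: +31 → Nov 1, 2180 (55 left).
Nov has 30 days: +30 → Dec 1, 2180 (25 left).
+25 → Dec 26, 2180.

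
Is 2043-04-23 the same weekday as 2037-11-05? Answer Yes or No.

From Nov 5, 2037 to Apr 23, 2043 is 1995 days.
1995 mod 7 = 0, so they are the same weekday.
(Nov 5, 2037 is a Thursday; Apr 23, 2043 is a Thursday.)

Yes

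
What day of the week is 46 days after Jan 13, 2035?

Wednesday

Jan 13, 2035 is a Saturday.
46 mod 7 = 4, so 46 days after a Saturday is Saturday + 4 = Wednesday.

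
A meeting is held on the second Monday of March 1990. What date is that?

March 1, 1990 is a Thursday.
The first Monday is therefore March 5 (4 days later).
The second Monday is 5 + 1×7 = March 12.

March 12, 1990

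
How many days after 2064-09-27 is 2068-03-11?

1261

Sep 27, 2064 → Sep 27, 2065: 365 days.
Sep 27, 2065 → Sep 27, 2066: 365 days.
Sep 27, 2066 → Sep 27, 2067: 365 days.
Sep 27, 2067 → Oct 27, 2067: 30 days (September has 30).
Oct 27, 2067 → Nov 27, 2067: 31 days (October has 31).
Nov 27, 2067 → Dec 27, 2067: 30 days (November has 30).
Dec 27, 2067 → Jan 27, 2068: 31 days (December has 31).
Jan 27, 2068 → Feb 27, 2068: 31 days (January has 31).
Feb 27, 2068 → Mar 11, 2068: 13 days.
Total: 1261 days.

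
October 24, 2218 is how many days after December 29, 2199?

Dec 29, 2199 → Dec 29, 2200: 365 days.
Dec 29, 2200 → Dec 29, 2201: 365 days.
Dec 29, 2201 → Dec 29, 2202: 365 days.
Dec 29, 2202 → Dec 29, 2203: 365 days.
Dec 29, 2203 → Dec 29, 2204: 366 days (Feb 29, 2204 is in that span).
Dec 29, 2204 → Dec 29, 2205: 365 days.
Dec 29, 2205 → Dec 29, 2206: 365 days.
Dec 29, 2206 → Dec 29, 2207: 365 days.
Dec 29, 2207 → Dec 29, 2208: 366 days (Feb 29, 2208 is in that span).
Dec 29, 2208 → Dec 29, 2209: 365 days.
Dec 29, 2209 → Dec 29, 2210: 365 days.
Dec 29, 2210 → Dec 29, 2211: 365 days.
Dec 29, 2211 → Dec 29, 2212: 366 days (Feb 29, 2212 is in that span).
Dec 29, 2212 → Dec 29, 2213: 365 days.
Dec 29, 2213 → Dec 29, 2214: 365 days.
Dec 29, 2214 → Dec 29, 2215: 365 days.
Dec 29, 2215 → Dec 29, 2216: 366 days (Feb 29, 2216 is in that span).
Dec 29, 2216 → Dec 29, 2217: 365 days.
Dec 29, 2217 → Jan 29, 2218: 31 days (December has 31).
Jan 29, 2218 → Feb 28, 2218: 30 days (January has 31).
Feb 28, 2218 → Mar 28, 2218: 28 days (February has 28).
Mar 28, 2218 → Apr 28, 2218: 31 days (March has 31).
Apr 28, 2218 → May 28, 2218: 30 days (April has 30).
May 28, 2218 → Jun 28, 2218: 31 days (May has 31).
Jun 28, 2218 → Jul 28, 2218: 30 days (June has 30).
Jul 28, 2218 → Aug 28, 2218: 31 days (July has 31).
Aug 28, 2218 → Sep 28, 2218: 31 days (August has 31).
Sep 28, 2218 → Oct 24, 2218: 26 days.
Total: 6873 days.

6873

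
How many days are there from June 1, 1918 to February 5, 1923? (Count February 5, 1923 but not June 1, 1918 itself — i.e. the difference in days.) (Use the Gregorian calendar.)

Jun 1, 1918 → Jun 1, 1919: 365 days.
Jun 1, 1919 → Jun 1, 1920: 366 days (Feb 29, 1920 is in that span).
Jun 1, 1920 → Jun 1, 1921: 365 days.
Jun 1, 1921 → Jun 1, 1922: 365 days.
Jun 1, 1922 → Jul 1, 1922: 30 days (June has 30).
Jul 1, 1922 → Aug 1, 1922: 31 days (July has 31).
Aug 1, 1922 → Sep 1, 1922: 31 days (August has 31).
Sep 1, 1922 → Oct 1, 1922: 30 days (September has 30).
Oct 1, 1922 → Nov 1, 1922: 31 days (October has 31).
Nov 1, 1922 → Dec 1, 1922: 30 days (November has 30).
Dec 1, 1922 → Jan 1, 1923: 31 days (December has 31).
Jan 1, 1923 → Feb 1, 1923: 31 days (January has 31).
Feb 1, 1923 → Feb 5, 1923: 4 days.
Total: 1710 days.

1710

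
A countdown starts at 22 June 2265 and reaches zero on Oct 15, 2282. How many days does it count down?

6324

Jun 22, 2265 → Jun 22, 2266: 365 days.
Jun 22, 2266 → Jun 22, 2267: 365 days.
Jun 22, 2267 → Jun 22, 2268: 366 days (Feb 29, 2268 is in that span).
Jun 22, 2268 → Jun 22, 2269: 365 days.
Jun 22, 2269 → Jun 22, 2270: 365 days.
Jun 22, 2270 → Jun 22, 2271: 365 days.
Jun 22, 2271 → Jun 22, 2272: 366 days (Feb 29, 2272 is in that span).
Jun 22, 2272 → Jun 22, 2273: 365 days.
Jun 22, 2273 → Jun 22, 2274: 365 days.
Jun 22, 2274 → Jun 22, 2275: 365 days.
Jun 22, 2275 → Jun 22, 2276: 366 days (Feb 29, 2276 is in that span).
Jun 22, 2276 → Jun 22, 2277: 365 days.
Jun 22, 2277 → Jun 22, 2278: 365 days.
Jun 22, 2278 → Jun 22, 2279: 365 days.
Jun 22, 2279 → Jun 22, 2280: 366 days (Feb 29, 2280 is in that span).
Jun 22, 2280 → Jun 22, 2281: 365 days.
Jun 22, 2281 → Jun 22, 2282: 365 days.
Jun 22, 2282 → Jul 22, 2282: 30 days (June has 30).
Jul 22, 2282 → Aug 22, 2282: 31 days (July has 31).
Aug 22, 2282 → Sep 22, 2282: 31 days (August has 31).
Sep 22, 2282 → Oct 15, 2282: 23 days.
Total: 6324 days.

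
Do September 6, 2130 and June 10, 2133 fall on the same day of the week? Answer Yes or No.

From Sep 6, 2130 to Jun 10, 2133 is 1008 days.
1008 mod 7 = 0, so they are the same weekday.
(Sep 6, 2130 is a Wednesday; Jun 10, 2133 is a Wednesday.)

Yes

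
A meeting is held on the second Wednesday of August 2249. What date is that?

August 8, 2249

August 1, 2249 is a Wednesday.
The first Wednesday is therefore August 1 (same day).
The second Wednesday is 1 + 1×7 = August 8.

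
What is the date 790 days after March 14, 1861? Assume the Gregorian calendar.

May 13, 1863

+365 (one year) → Mar 14, 1862 (425 left).
+365 (one year) → Mar 14, 1863 (60 left).
Mar has 31 days: +18 → Apr 1, 1863 (42 left).
Apr has 30 days: +30 → May 1, 1863 (12 left).
+12 → May 13, 1863.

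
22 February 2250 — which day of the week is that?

Doomsday rule: the anchor day for the 2200s is Friday. For year 50: 50÷12 = 4 r 2, and 2÷4 = 0, so 4+2+0 = 6.
Friday + 6 ≡ Thursday — that's 2250's doomsday.
In February the doomsday date is Feb 28 (2250 is not a leap year).
Feb 22 is 6 days before Feb 28; 6 mod 7 = 6, so Thursday − 6 = Friday.

Friday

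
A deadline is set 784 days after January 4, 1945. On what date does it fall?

+365 (one year) → Jan 4, 1946 (419 left).
+365 (one year) → Jan 4, 1947 (54 left).
Jan has 31 days: +28 → Feb 1, 1947 (26 left).
+26 → Feb 27, 1947.

February 27, 1947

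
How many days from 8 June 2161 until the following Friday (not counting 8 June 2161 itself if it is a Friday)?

4

Jun 8, 2161 is a Monday.
From Monday to the next Friday is 4 days.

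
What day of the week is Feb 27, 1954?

Saturday

Doomsday rule: the anchor day for the 1900s is Wednesday. For year 54: 54÷12 = 4 r 6, and 6÷4 = 1, so 4+6+1 = 11.
Wednesday + 11 ≡ Sunday — that's 1954's doomsday.
In February the doomsday date is Feb 28 (1954 is not a leap year).
Feb 27 is 1 day before Feb 28; 1 mod 7 = 1, so Sunday − 1 = Saturday.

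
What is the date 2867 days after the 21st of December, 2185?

October 27, 2193

+365 (one year) → Dec 21, 2186 (2502 left).
+365 (one year) → Dec 21, 2187 (2137 left).
+366 (one year; includes Feb 29, 2188) → Dec 21, 2188 (1771 left).
+365 (one year) → Dec 21, 2189 (1406 left).
+365 (one year) → Dec 21, 2190 (1041 left).
+365 (one year) → Dec 21, 2191 (676 left).
+366 (one year; includes Feb 29, 2192) → Dec 21, 2192 (310 left).
Dec has 31 days: +11 → Jan 1, 2193 (299 left).
Jan has 31 days: +31 → Feb 1, 2193 (268 left).
Feb has 28 days: +28 → Mar 1, 2193 (240 left).
Mar has 31 days: +31 → Apr 1, 2193 (209 left).
Apr has 30 days: +30 → May 1, 2193 (179 left).
May has 31 days: +31 → Jun 1, 2193 (148 left).
Jun has 30 days: +30 → Jul 1, 2193 (118 left).
Jul has 31 days: +31 → Aug 1, 2193 (87 left).
Aug has 31 days: +31 → Sep 1, 2193 (56 left).
Sep has 30 days: +30 → Oct 1, 2193 (26 left).
+26 → Oct 27, 2193.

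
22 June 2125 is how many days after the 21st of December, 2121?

1279

Dec 21, 2121 → Dec 21, 2122: 365 days.
Dec 21, 2122 → Dec 21, 2123: 365 days.
Dec 21, 2123 → Dec 21, 2124: 366 days (Feb 29, 2124 is in that span).
Dec 21, 2124 → Jan 21, 2125: 31 days (December has 31).
Jan 21, 2125 → Feb 21, 2125: 31 days (January has 31).
Feb 21, 2125 → Mar 21, 2125: 28 days (February has 28).
Mar 21, 2125 → Apr 21, 2125: 31 days (March has 31).
Apr 21, 2125 → May 21, 2125: 30 days (April has 30).
May 21, 2125 → Jun 21, 2125: 31 days (May has 31).
Jun 21, 2125 → Jun 22, 2125: 1 days.
Total: 1279 days.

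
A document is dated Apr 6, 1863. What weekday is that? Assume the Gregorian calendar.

Doomsday rule: the anchor day for the 1800s is Friday. For year 63: 63÷12 = 5 r 3, and 3÷4 = 0, so 5+3+0 = 8.
Friday + 8 ≡ Saturday — that's 1863's doomsday.
In April the doomsday date is Apr 4.
Apr 6 is 2 days after Apr 4; 2 mod 7 = 2, so Saturday + 2 = Monday.

Monday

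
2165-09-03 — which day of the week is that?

Tuesday

Doomsday rule: the anchor day for the 2100s is Sunday. For year 65: 65÷12 = 5 r 5, and 5÷4 = 1, so 5+5+1 = 11.
Sunday + 11 ≡ Thursday — that's 2165's doomsday.
In September the doomsday date is Sep 5.
Sep 3 is 2 days before Sep 5; 2 mod 7 = 2, so Thursday − 2 = Tuesday.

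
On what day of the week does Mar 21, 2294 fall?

Wednesday

Doomsday rule: the anchor day for the 2200s is Friday. For year 94: 94÷12 = 7 r 10, and 10÷4 = 2, so 7+10+2 = 19.
Friday + 19 ≡ Wednesday — that's 2294's doomsday.
In March the doomsday date is Mar 14.
Mar 21 is 7 days after Mar 14; 7 mod 7 = 0, so Wednesday + 0 = Wednesday.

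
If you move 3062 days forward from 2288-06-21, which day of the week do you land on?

Sunday

First find the weekday of Jun 21, 2288. Doomsday rule: the anchor day for the 2200s is Friday. For year 88: 88÷12 = 7 r 4, and 4÷4 = 1, so 7+4+1 = 12.
Friday + 12 ≡ Wednesday — that's 2288's doomsday.
In June the doomsday date is Jun 6.
Jun 21 is 15 days after Jun 6; 15 mod 7 = 1, so Wednesday + 1 = Thursday.
3062 mod 7 = 3, so 3062 days after a Thursday is Thursday + 3 = Sunday.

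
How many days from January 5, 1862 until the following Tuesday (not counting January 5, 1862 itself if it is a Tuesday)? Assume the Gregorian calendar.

2

Jan 5, 1862 is a Sunday.
From Sunday to the next Tuesday is 2 days.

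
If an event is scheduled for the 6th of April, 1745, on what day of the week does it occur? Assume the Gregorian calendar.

Doomsday rule: the anchor day for the 1700s is Sunday. For year 45: 45÷12 = 3 r 9, and 9÷4 = 2, so 3+9+2 = 14.
Sunday + 14 ≡ Sunday — that's 1745's doomsday.
In April the doomsday date is Apr 4.
Apr 6 is 2 days after Apr 4; 2 mod 7 = 2, so Sunday + 2 = Tuesday.

Tuesday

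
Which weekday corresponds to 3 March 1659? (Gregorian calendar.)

Monday

Doomsday rule: the anchor day for the 1600s is Tuesday. For year 59: 59÷12 = 4 r 11, and 11÷4 = 2, so 4+11+2 = 17.
Tuesday + 17 ≡ Friday — that's 1659's doomsday.
In March the doomsday date is Mar 14.
Mar 3 is 11 days before Mar 14; 11 mod 7 = 4, so Friday − 4 = Monday.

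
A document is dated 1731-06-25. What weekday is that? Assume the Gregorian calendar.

Monday

Doomsday rule: the anchor day for the 1700s is Sunday. For year 31: 31÷12 = 2 r 7, and 7÷4 = 1, so 2+7+1 = 10.
Sunday + 10 ≡ Wednesday — that's 1731's doomsday.
In June the doomsday date is Jun 6.
Jun 25 is 19 days after Jun 6; 19 mod 7 = 5, so Wednesday + 5 = Monday.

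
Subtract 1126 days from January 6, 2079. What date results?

December 7, 2075

−365 (one year) → Jan 6, 2078 (761 left).
−365 (one year) → Jan 6, 2077 (396 left).
−6 → Dec 31, 2076 (end of Dec, 31 days; 390 left).
−31 → Nov 30, 2076 (end of Nov, 30 days; 359 left).
−30 → Oct 31, 2076 (end of Oct, 31 days; 329 left).
−31 → Sep 30, 2076 (end of Sep, 30 days; 298 left).
−30 → Aug 31, 2076 (end of Aug, 31 days; 268 left).
−31 → Jul 31, 2076 (end of Jul, 31 days; 237 left).
−31 → Jun 30, 2076 (end of Jun, 30 days; 206 left).
−30 → May 31, 2076 (end of May, 31 days; 176 left).
−31 → Apr 30, 2076 (end of Apr, 30 days; 145 left).
−30 → Mar 31, 2076 (end of Mar, 31 days; 115 left).
−31 → Feb 29, 2076 (end of Feb, 29 days; 84 left).
−29 → Jan 31, 2076 (end of Jan, 31 days; 55 left).
−31 → Dec 31, 2075 (end of Dec, 31 days; 24 left).
−24 → Dec 7, 2075.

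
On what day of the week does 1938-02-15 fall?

Tuesday

Doomsday rule: the anchor day for the 1900s is Wednesday. For year 38: 38÷12 = 3 r 2, and 2÷4 = 0, so 3+2+0 = 5.
Wednesday + 5 ≡ Monday — that's 1938's doomsday.
In February the doomsday date is Feb 28 (1938 is not a leap year).
Feb 15 is 13 days before Feb 28; 13 mod 7 = 6, so Monday − 6 = Tuesday.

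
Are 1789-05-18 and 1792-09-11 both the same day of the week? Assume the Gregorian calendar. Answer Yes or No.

No

From May 18, 1789 to Sep 11, 1792 is 1212 days.
1212 mod 7 = 1, so they are different weekdays.
(May 18, 1789 is a Monday; Sep 11, 1792 is a Tuesday.)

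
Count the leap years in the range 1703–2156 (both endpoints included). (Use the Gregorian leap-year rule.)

111

Multiples of 4 in [1703,2156]: 114.
Of those, multiples of 100: 4 (not leap unless ÷400).
Multiples of 400: 1.
Leap years = 114 − 4 + 1 = 111.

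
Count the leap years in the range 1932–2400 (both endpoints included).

115

Multiples of 4 in [1932,2400]: 118.
Of those, multiples of 100: 5 (not leap unless ÷400).
Multiples of 400: 2.
Leap years = 118 − 5 + 2 = 115.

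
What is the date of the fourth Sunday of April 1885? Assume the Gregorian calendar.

April 1, 1885 is a Wednesday.
The first Sunday is therefore April 5 (4 days later).
The fourth Sunday is 5 + 3×7 = April 26.

April 26, 1885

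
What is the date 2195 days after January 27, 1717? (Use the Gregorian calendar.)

+365 (one year) → Jan 27, 1718 (1830 left).
+365 (one year) → Jan 27, 1719 (1465 left).
+365 (one year) → Jan 27, 1720 (1100 left).
+366 (one year; includes Feb 29, 1720) → Jan 27, 1721 (734 left).
+365 (one year) → Jan 27, 1722 (369 left).
Jan has 31 days: +5 → Feb 1, 1722 (364 left).
Feb has 28 days: +28 → Mar 1, 1722 (336 left).
Mar has 31 days: +31 → Apr 1, 1722 (305 left).
Apr has 30 days: +30 → May 1, 1722 (275 left).
May has 31 days: +31 → Jun 1, 1722 (244 left).
Jun has 30 days: +30 → Jul 1, 1722 (214 left).
Jul has 31 days: +31 → Aug 1, 1722 (183 left).
Aug has 31 days: +31 → Sep 1, 1722 (152 left).
Sep has 30 days: +30 → Oct 1, 1722 (122 left).
Oct has 31 days: +31 → Nov 1, 1722 (91 left).
Nov has 30 days: +30 → Dec 1, 1722 (61 left).
Dec has 31 days: +31 → Jan 1, 1723 (30 left).
+30 → Jan 31, 1723.

January 31, 1723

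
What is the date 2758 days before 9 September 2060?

February 20, 2053

−366 (one year; includes Feb 29, 2060) → Sep 9, 2059 (2392 left).
−365 (one year) → Sep 9, 2058 (2027 left).
−365 (one year) → Sep 9, 2057 (1662 left).
−365 (one year) → Sep 9, 2056 (1297 left).
−366 (one year; includes Feb 29, 2056) → Sep 9, 2055 (931 left).
−365 (one year) → Sep 9, 2054 (566 left).
−365 (one year) → Sep 9, 2053 (201 left).
−9 → Aug 31, 2053 (end of Aug, 31 days; 192 left).
−31 → Jul 31, 2053 (end of Jul, 31 days; 161 left).
−31 → Jun 30, 2053 (end of Jun, 30 days; 130 left).
−30 → May 31, 2053 (end of May, 31 days; 100 left).
−31 → Apr 30, 2053 (end of Apr, 30 days; 69 left).
−30 → Mar 31, 2053 (end of Mar, 31 days; 39 left).
−31 → Feb 28, 2053 (end of Feb, 28 days; 8 left).
−8 → Feb 20, 2053.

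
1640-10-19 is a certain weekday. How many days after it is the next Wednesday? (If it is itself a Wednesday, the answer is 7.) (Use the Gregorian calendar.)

Oct 19, 1640 is a Friday.
From Friday to the next Wednesday is 5 days.

5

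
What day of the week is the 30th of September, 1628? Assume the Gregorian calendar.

Saturday

Doomsday rule: the anchor day for the 1600s is Tuesday. For year 28: 28÷12 = 2 r 4, and 4÷4 = 1, so 2+4+1 = 7.
Tuesday + 7 ≡ Tuesday — that's 1628's doomsday.
In September the doomsday date is Sep 5.
Sep 30 is 25 days after Sep 5; 25 mod 7 = 4, so Tuesday + 4 = Saturday.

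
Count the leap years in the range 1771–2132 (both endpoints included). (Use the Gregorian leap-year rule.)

Multiples of 4 in [1771,2132]: 91.
Of those, multiples of 100: 4 (not leap unless ÷400).
Multiples of 400: 1.
Leap years = 91 − 4 + 1 = 88.

88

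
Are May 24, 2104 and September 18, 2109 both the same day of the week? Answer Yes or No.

From May 24, 2104 to Sep 18, 2109 is 1943 days.
1943 mod 7 = 4, so they are different weekdays.
(May 24, 2104 is a Saturday; Sep 18, 2109 is a Wednesday.)

No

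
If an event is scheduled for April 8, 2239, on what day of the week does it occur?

Doomsday rule: the anchor day for the 2200s is Friday. For year 39: 39÷12 = 3 r 3, and 3÷4 = 0, so 3+3+0 = 6.
Friday + 6 ≡ Thursday — that's 2239's doomsday.
In April the doomsday date is Apr 4.
Apr 8 is 4 days after Apr 4; 4 mod 7 = 4, so Thursday + 4 = Monday.

Monday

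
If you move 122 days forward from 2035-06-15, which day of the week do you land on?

Monday

Jun 15, 2035 is a Friday.
122 mod 7 = 3, so 122 days after a Friday is Friday + 3 = Monday.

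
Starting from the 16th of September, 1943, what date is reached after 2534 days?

+366 (one year; includes Feb 29, 1944) → Sep 16, 1944 (2168 left).
+365 (one year) → Sep 16, 1945 (1803 left).
+365 (one year) → Sep 16, 1946 (1438 left).
+365 (one year) → Sep 16, 1947 (1073 left).
+366 (one year; includes Feb 29, 1948) → Sep 16, 1948 (707 left).
+365 (one year) → Sep 16, 1949 (342 left).
Sep has 30 days: +15 → Oct 1, 1949 (327 left).
Oct has 31 days: +31 → Nov 1, 1949 (296 left).
Nov has 30 days: +30 → Dec 1, 1949 (266 left).
Dec has 31 days: +31 → Jan 1, 1950 (235 left).
Jan has 31 days: +31 → Feb 1, 1950 (204 left).
Feb has 28 days: +28 → Mar 1, 1950 (176 left).
Mar has 31 days: +31 → Apr 1, 1950 (145 left).
Apr has 30 days: +30 → May 1, 1950 (115 left).
May has 31 days: +31 → Jun 1, 1950 (84 left).
Jun has 30 days: +30 → Jul 1, 1950 (54 left).
Jul has 31 days: +31 → Aug 1, 1950 (23 left).
+23 → Aug 24, 1950.

August 24, 1950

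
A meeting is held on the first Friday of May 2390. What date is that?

May 1, 2390 is a Tuesday.
The first Friday is therefore May 4 (3 days later).

May 4, 2390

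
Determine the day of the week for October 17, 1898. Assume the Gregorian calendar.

Monday

Doomsday rule: the anchor day for the 1800s is Friday. For year 98: 98÷12 = 8 r 2, and 2÷4 = 0, so 8+2+0 = 10.
Friday + 10 ≡ Monday — that's 1898's doomsday.
In October the doomsday date is Oct 10.
Oct 17 is 7 days after Oct 10; 7 mod 7 = 0, so Monday + 0 = Monday.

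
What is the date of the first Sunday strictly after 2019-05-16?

May 16, 2019 is a Thursday.
From Thursday to the next Sunday is 3 days.
May 16, 2019 + 3 = May 19, 2019.

May 19, 2019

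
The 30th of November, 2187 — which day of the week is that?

Doomsday rule: the anchor day for the 2100s is Sunday. For year 87: 87÷12 = 7 r 3, and 3÷4 = 0, so 7+3+0 = 10.
Sunday + 10 ≡ Wednesday — that's 2187's doomsday.
In November the doomsday date is Nov 7.
Nov 30 is 23 days after Nov 7; 23 mod 7 = 2, so Wednesday + 2 = Friday.

Friday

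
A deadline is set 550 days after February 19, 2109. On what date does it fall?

+365 (one year) → Feb 19, 2110 (185 left).
Feb has 28 days: +10 → Mar 1, 2110 (175 left).
Mar has 31 days: +31 → Apr 1, 2110 (144 left).
Apr has 30 days: +30 → May 1, 2110 (114 left).
May has 31 days: +31 → Jun 1, 2110 (83 left).
Jun has 30 days: +30 → Jul 1, 2110 (53 left).
Jul has 31 days: +31 → Aug 1, 2110 (22 left).
+22 → Aug 23, 2110.

August 23, 2110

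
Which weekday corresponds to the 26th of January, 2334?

Friday

Doomsday rule: the anchor day for the 2300s is Wednesday. For year 34: 34÷12 = 2 r 10, and 10÷4 = 2, so 2+10+2 = 14.
Wednesday + 14 ≡ Wednesday — that's 2334's doomsday.
In January the doomsday date is Jan 3 (2334 is not a leap year).
Jan 26 is 23 days after Jan 3; 23 mod 7 = 2, so Wednesday + 2 = Friday.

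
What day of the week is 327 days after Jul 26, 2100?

First find the weekday of Jul 26, 2100. Doomsday rule: the anchor day for the 2100s is Sunday. For year 00: 0÷12 = 0 r 0, and 0÷4 = 0, so 0+0+0 = 0.
Sunday + 0 ≡ Sunday — that's 2100's doomsday.
In July the doomsday date is Jul 11.
Jul 26 is 15 days after Jul 11; 15 mod 7 = 1, so Sunday + 1 = Monday.
327 mod 7 = 5, so 327 days after a Monday is Monday + 5 = Saturday.

Saturday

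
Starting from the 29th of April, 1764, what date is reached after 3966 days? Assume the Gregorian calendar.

+365 (one year) → Apr 29, 1765 (3601 left).
+365 (one year) → Apr 29, 1766 (3236 left).
+365 (one year) → Apr 29, 1767 (2871 left).
+366 (one year; includes Feb 29, 1768) → Apr 29, 1768 (2505 left).
+365 (one year) → Apr 29, 1769 (2140 left).
+365 (one year) → Apr 29, 1770 (1775 left).
+365 (one year) → Apr 29, 1771 (1410 left).
+366 (one year; includes Feb 29, 1772) → Apr 29, 1772 (1044 left).
+365 (one year) → Apr 29, 1773 (679 left).
+365 (one year) → Apr 29, 1774 (314 left).
Apr has 30 days: +2 → May 1, 1774 (312 left).
May has 31 days: +31 → Jun 1, 1774 (281 left).
Jun has 30 days: +30 → Jul 1, 1774 (251 left).
Jul has 31 days: +31 → Aug 1, 1774 (220 left).
Aug has 31 days: +31 → Sep 1, 1774 (189 left).
Sep has 30 days: +30 → Oct 1, 1774 (159 left).
Oct has 31 days: +31 → Nov 1, 1774 (128 left).
Nov has 30 days: +30 → Dec 1, 1774 (98 left).
Dec has 31 days: +31 → Jan 1, 1775 (67 left).
Jan has 31 days: +31 → Feb 1, 1775 (36 left).
Feb has 28 days: +28 → Mar 1, 1775 (8 left).
+8 → Mar 9, 1775.

March 9, 1775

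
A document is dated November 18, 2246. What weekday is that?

Wednesday

Doomsday rule: the anchor day for the 2200s is Friday. For year 46: 46÷12 = 3 r 10, and 10÷4 = 2, so 3+10+2 = 15.
Friday + 15 ≡ Saturday — that's 2246's doomsday.
In November the doomsday date is Nov 7.
Nov 18 is 11 days after Nov 7; 11 mod 7 = 4, so Saturday + 4 = Wednesday.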